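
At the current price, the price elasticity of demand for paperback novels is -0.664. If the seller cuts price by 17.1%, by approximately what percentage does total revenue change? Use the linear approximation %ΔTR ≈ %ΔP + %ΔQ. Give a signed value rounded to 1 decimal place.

%ΔQ ≈ Ed × %ΔP = (-0.664) × (-17.1%) = +11.3544%
%ΔTR ≈ %ΔP + %ΔQ = (-17.1%) + (+11.3544%) = -5.7456%

-5.7%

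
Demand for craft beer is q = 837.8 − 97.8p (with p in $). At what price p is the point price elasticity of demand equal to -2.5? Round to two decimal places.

Ed = −97.8p/(837.8 − 97.8p). Set this equal to -2.5:
97.8p = 2.5·(837.8 − 97.8p) ⇒ 97.8p(1 + 2.5) = 2.5·837.8
p = 2.5·837.8 / (97.8·3.5) = 6.1189…

6.12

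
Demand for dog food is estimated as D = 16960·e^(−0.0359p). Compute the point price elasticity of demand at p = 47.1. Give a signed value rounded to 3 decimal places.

-1.691

dD/dp = −0.0359·D = -112.247. At p = 47.1, D = 3126.67.
Ed = (dD/dp)·(p/D) = (-112.247) × (47.1/3126.67) = -1.69089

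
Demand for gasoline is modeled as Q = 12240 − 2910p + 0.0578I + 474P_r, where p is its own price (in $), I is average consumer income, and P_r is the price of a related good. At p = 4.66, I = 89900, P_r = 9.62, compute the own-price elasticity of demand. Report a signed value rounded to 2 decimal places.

-1.61

At the given values, Q = 12240 − 2910(4.66) + 0.0578(89900) + 474(9.62) = 8435.5.
∂Q/∂p = −2910.
E = (-2910) × (4.66/8435.5) = -1.6075…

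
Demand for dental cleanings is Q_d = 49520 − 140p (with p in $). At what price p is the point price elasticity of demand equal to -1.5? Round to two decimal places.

212.23

Ed = −140p/(49520 − 140p). Set this equal to -1.5:
140p = 1.5·(49520 − 140p) ⇒ 140p(1 + 1.5) = 1.5·49520
p = 1.5·49520 / (140·2.5) = 212.2285…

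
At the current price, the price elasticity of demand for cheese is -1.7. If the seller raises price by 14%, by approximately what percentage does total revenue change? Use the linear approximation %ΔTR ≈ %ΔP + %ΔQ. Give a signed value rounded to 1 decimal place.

%ΔQ ≈ Ed × %ΔP = (-1.7) × (+14%) = -23.8000%
%ΔTR ≈ %ΔP + %ΔQ = (+14%) + (-23.8000%) = -9.8000%

-9.8%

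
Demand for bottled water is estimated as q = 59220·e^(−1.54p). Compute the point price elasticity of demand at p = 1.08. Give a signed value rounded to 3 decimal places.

dq/dp = −1.54·q = -17285. At p = 1.08, q = 11224.1.
Ed = (dq/dp)·(p/q) = (-17285) × (1.08/11224.1) = -1.6632

-1.663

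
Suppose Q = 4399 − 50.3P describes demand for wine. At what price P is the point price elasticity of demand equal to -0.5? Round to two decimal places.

29.15

Ed = −50.3P/(4399 − 50.3P). Set this equal to -0.5:
50.3P = 0.5·(4399 − 50.3P) ⇒ 50.3P(1 + 0.5) = 0.5·4399
P = 0.5·4399 / (50.3·1.5) = 29.1517…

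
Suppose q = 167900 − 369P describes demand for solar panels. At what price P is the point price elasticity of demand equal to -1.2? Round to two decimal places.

248.19

Ed = −369P/(167900 − 369P). Set this equal to -1.2:
369P = 1.2·(167900 − 369P) ⇒ 369P(1 + 1.2) = 1.2·167900
P = 1.2·167900 / (369·2.2) = 248.1892…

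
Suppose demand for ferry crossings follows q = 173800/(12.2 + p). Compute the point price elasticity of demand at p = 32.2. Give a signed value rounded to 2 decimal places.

-0.73

dq/dp = −173800/(12.2 + p)² = -88.1625. At p = 32.2, q = 3914.41.
Ed = (dq/dp)·(p/q) = (-88.1625) × (32.2/3914.41) = -0.7252…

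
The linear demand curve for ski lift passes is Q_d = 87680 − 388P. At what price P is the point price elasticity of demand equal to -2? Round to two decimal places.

Ed = −388P/(87680 − 388P). Set this equal to -2:
388P = 2·(87680 − 388P) ⇒ 388P(1 + 2) = 2·87680
P = 2·87680 / (388·3) = 150.6529…

150.65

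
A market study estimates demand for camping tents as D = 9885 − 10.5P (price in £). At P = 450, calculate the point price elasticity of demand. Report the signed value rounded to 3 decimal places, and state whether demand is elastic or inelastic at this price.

-0.916; inelastic

dD/dP = −10.5. At P = 450, D = 9885 − 10.5(450) = 5160.
Ed = (dD/dP)·(P/D) = −10.5 × (450/5160) = -0.91569…
|Ed| = 0.916 < 1, so demand is inelastic.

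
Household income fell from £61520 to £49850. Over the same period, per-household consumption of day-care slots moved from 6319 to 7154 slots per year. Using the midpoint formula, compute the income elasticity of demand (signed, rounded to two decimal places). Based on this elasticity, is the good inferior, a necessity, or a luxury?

%ΔQ = (7154 − 6319)/[( 6319 + 7154)/2] = 835/6736.5 = 0.123951…
%ΔIncome = (49850 − 61520)/[( 61520 + 49850)/2] = -11670/55685 = -0.209571…
E_income = (835/6736.5) / (-11670/55685) = -0.5914…
E_income < 0 ⇒ inferior good.

-0.59; inferior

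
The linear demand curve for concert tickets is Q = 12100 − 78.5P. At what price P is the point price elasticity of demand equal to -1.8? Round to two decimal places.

Ed = −78.5P/(12100 − 78.5P). Set this equal to -1.8:
78.5P = 1.8·(12100 − 78.5P) ⇒ 78.5P(1 + 1.8) = 1.8·12100
P = 1.8·12100 / (78.5·2.8) = 99.0900…

99.09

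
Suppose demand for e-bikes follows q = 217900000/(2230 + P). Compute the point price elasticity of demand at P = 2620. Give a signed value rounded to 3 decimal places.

dq/dP = −217900000/(2230 + P)² = -9.26347. At P = 2620, q = 44927.8.
Ed = (dq/dP)·(P/q) = (-9.26347) × (2620/44927.8) = -0.54020…

-0.540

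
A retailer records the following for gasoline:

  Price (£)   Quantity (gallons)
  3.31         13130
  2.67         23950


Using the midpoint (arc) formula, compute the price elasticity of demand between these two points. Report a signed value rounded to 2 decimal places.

-2.73

%ΔQ = (23950 − 13130) / [(13130 + 23950)/2] = 10820/18540 = 0.583603…
%ΔP = (2.67 − 3.31) / [(3.31 + 2.67)/2] = -0.64/2.99 = -0.214046…
Arc Ed = %ΔQ / %ΔP = (10820/18540) / (-0.64/2.99) = -2.7265…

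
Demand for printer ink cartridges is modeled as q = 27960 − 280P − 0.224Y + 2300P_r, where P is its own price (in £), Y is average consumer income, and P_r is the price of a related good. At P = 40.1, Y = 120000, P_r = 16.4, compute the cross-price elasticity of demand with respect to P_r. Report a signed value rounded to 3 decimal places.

At the given values, q = 27960 − 280(40.1) − 0.224(120000) + 2300(16.4) = 27572.
∂q/∂P_r = 2300.
E = (2300) × (16.4/27572) = 1.36805…

1.368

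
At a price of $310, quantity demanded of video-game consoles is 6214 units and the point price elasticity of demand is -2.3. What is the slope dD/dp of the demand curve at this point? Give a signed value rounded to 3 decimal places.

-46.104

Ed = (dD/dp)·(p/D) ⇒ dD/dp = Ed·D/p = (-2.3)·6214/310 = -46.10387…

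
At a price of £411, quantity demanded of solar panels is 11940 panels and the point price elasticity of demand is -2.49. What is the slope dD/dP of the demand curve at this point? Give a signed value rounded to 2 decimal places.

-72.34

Ed = (dD/dP)·(P/D) ⇒ dD/dP = Ed·D/P = (-2.49)·11940/411 = -72.3372…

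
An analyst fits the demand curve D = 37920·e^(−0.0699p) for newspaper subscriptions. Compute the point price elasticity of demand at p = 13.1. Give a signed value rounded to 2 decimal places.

dD/dp = −0.0699·D = -1060.88. At p = 13.1, D = 15177.1.
Ed = (dD/dp)·(p/D) = (-1060.88) × (13.1/15177.1) = -0.9156…

-0.92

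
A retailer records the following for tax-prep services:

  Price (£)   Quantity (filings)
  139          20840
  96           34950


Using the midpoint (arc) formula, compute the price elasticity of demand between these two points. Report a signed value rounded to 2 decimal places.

-1.38

%ΔQ = (34950 − 20840) / [(20840 + 34950)/2] = 14110/27895 = 0.505825…
%ΔP = (96 − 139) / [(139 + 96)/2] = -43/117.5 = -0.365957…
Arc Ed = %ΔQ / %ΔP = (14110/27895) / (-43/117.5) = -1.3821…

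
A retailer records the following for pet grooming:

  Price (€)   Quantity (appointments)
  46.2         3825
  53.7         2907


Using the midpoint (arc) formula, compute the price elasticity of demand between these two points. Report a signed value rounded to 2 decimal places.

%ΔQ = (2907 − 3825) / [(3825 + 2907)/2] = -918/3366 = -0.272727…
%ΔP = (53.7 − 46.2) / [(46.2 + 53.7)/2] = 7.5/49.95 = 0.150150…
Arc Ed = %ΔQ / %ΔP = (-918/3366) / (7.5/49.95) = -1.8163…

-1.82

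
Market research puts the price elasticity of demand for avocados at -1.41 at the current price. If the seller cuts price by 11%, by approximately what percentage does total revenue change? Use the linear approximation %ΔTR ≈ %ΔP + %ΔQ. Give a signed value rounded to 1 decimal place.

+4.5%

%ΔQ ≈ Ed × %ΔP = (-1.41) × (-11%) = +15.5100%
%ΔTR ≈ %ΔP + %ΔQ = (-11%) + (+15.5100%) = +4.5100%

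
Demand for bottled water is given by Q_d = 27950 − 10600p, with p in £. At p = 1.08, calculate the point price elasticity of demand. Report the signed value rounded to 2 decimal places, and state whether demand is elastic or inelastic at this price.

-0.69; inelastic

dQ_d/dp = −10600. At p = 1.08, Q_d = 27950 − 10600(1.08) = 16502.
Ed = (dQ_d/dp)·(p/Q_d) = −10600 × (1.08/16502) = -0.6937…
|Ed| = 0.69 < 1, so demand is inelastic.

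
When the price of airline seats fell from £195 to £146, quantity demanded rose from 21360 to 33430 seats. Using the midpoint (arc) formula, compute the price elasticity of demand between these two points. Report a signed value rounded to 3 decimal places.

%ΔQ = (33430 − 21360) / [(21360 + 33430)/2] = 12070/27395 = 0.440591…
%ΔP = (146 − 195) / [(195 + 146)/2] = -49/170.5 = -0.287390…
Arc Ed = %ΔQ / %ΔP = (12070/27395) / (-49/170.5) = -1.53307…

-1.533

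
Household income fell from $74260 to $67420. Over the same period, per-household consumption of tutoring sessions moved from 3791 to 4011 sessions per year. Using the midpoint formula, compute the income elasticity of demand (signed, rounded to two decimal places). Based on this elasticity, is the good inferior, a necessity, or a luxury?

-0.58; inferior

%ΔQ = (4011 − 3791)/[( 3791 + 4011)/2] = 220/3901 = 0.056395…
%ΔIncome = (67420 − 74260)/[( 74260 + 67420)/2] = -6840/70840 = -0.096555…
E_income = (220/3901) / (-6840/70840) = -0.5840…
E_income < 0 ⇒ inferior good.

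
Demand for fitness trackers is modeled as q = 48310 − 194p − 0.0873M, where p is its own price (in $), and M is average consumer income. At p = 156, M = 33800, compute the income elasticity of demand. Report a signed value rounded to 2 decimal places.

At the given values, q = 48310 − 194(156) − 0.0873(33800) = 15095.26.
∂q/∂M = -0.0873.
E = (-0.0873) × (33800/15095.26) = -0.1954…

-0.20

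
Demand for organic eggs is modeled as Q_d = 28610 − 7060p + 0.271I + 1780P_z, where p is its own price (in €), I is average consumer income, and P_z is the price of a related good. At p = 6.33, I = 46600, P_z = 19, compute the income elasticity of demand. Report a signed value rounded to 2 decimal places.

At the given values, Q_d = 28610 − 7060(6.33) + 0.271(46600) + 1780(19) = 30368.8.
∂Q_d/∂I = 0.271.
E = (0.271) × (46600/30368.8) = 0.4158…

0.42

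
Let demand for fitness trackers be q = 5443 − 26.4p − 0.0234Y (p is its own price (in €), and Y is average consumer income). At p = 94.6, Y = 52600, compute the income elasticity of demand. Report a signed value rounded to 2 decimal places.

-0.72

At the given values, q = 5443 − 26.4(94.6) − 0.0234(52600) = 1714.72.
∂q/∂Y = -0.0234.
E = (-0.0234) × (52600/1714.72) = -0.7178…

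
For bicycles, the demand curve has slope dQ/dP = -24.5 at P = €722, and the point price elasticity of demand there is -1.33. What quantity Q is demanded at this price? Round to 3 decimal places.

13300.000

Ed = (dQ/dP)·(P/Q) ⇒ Q = (dQ/dP)·P/Ed = (-24.5)·722/(-1.33) = 13300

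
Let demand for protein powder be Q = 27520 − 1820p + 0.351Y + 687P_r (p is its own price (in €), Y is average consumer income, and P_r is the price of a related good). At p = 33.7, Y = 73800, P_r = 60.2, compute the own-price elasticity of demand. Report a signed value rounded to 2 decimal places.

At the given values, Q = 27520 − 1820(33.7) + 0.351(73800) + 687(60.2) = 33447.2.
∂Q/∂p = −1820.
E = (-1820) × (33.7/33447.2) = -1.8337…

-1.83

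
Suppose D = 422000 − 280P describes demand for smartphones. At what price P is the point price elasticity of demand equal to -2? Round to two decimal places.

1004.76

Ed = −280P/(422000 − 280P). Set this equal to -2:
280P = 2·(422000 − 280P) ⇒ 280P(1 + 2) = 2·422000
P = 2·422000 / (280·3) = 1004.7619…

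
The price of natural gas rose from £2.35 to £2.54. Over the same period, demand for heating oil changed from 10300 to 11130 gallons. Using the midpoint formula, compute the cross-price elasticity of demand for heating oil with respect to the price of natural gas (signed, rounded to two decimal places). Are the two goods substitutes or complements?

%ΔQ_{heating oil} = (11130 − 10300)/avg = 830/10715 = 0.077461…
%ΔP_{natural gas} = (2.54 − 2.35)/avg = 0.19/2.445 = 0.077709…
E_cross = (830/10715) / (0.19/2.445) = 0.9968…
E_cross > 0 ⇒ the goods are substitutes.

1.00; substitutes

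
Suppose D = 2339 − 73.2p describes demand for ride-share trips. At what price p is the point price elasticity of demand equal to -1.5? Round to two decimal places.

19.17

Ed = −73.2p/(2339 − 73.2p). Set this equal to -1.5:
73.2p = 1.5·(2339 − 73.2p) ⇒ 73.2p(1 + 1.5) = 1.5·2339
p = 1.5·2339 / (73.2·2.5) = 19.1721…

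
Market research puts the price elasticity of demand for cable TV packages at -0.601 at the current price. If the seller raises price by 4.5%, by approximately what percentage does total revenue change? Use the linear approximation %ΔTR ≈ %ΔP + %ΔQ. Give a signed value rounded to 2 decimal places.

+1.80%

%ΔQ ≈ Ed × %ΔP = (-0.601) × (+4.5%) = -2.7045%
%ΔTR ≈ %ΔP + %ΔQ = (+4.5%) + (-2.7045%) = +1.7955%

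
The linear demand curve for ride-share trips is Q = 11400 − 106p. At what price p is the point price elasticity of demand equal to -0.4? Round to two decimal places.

30.73

Ed = −106p/(11400 − 106p). Set this equal to -0.4:
106p = 0.4·(11400 − 106p) ⇒ 106p(1 + 0.4) = 0.4·11400
p = 0.4·11400 / (106·1.4) = 30.7277…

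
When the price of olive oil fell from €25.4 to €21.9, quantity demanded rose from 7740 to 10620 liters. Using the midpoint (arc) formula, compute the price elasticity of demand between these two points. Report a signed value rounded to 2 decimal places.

-2.12

%ΔQ = (10620 − 7740) / [(7740 + 10620)/2] = 2880/9180 = 0.313725…
%ΔP = (21.9 − 25.4) / [(25.4 + 21.9)/2] = -3.5/23.65 = -0.147991…
Arc Ed = %ΔQ / %ΔP = (2880/9180) / (-3.5/23.65) = -2.1198…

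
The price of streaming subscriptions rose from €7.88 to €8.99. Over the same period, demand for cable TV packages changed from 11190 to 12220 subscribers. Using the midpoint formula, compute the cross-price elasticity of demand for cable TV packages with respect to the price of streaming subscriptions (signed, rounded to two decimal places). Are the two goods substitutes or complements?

%ΔQ_{cable TV packages} = (12220 − 11190)/avg = 1030/11705 = 0.087996…
%ΔP_{streaming subscriptions} = (8.99 − 7.88)/avg = 1.11/8.435 = 0.131594…
E_cross = (1030/11705) / (1.11/8.435) = 0.6686…
E_cross > 0 ⇒ the goods are substitutes.

0.67; substitutes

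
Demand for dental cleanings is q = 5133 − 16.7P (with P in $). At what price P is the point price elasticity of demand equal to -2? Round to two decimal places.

204.91

Ed = −16.7P/(5133 − 16.7P). Set this equal to -2:
16.7P = 2·(5133 − 16.7P) ⇒ 16.7P(1 + 2) = 2·5133
P = 2·5133 / (16.7·3) = 204.9101…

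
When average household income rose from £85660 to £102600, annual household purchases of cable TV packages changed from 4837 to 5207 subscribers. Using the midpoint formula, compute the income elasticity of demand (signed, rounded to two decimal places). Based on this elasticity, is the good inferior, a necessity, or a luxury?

0.41; necessity

%ΔQ = (5207 − 4837)/[( 4837 + 5207)/2] = 370/5022 = 0.073675…
%ΔIncome = (102600 − 85660)/[( 85660 + 102600)/2] = 16940/94130 = 0.179963…
E_income = (370/5022) / (16940/94130) = 0.4093…
0 < E_income < 1 ⇒ normal good, necessity.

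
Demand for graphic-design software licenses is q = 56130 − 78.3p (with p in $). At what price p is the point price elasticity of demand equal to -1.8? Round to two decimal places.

460.84

Ed = −78.3p/(56130 − 78.3p). Set this equal to -1.8:
78.3p = 1.8·(56130 − 78.3p) ⇒ 78.3p(1 + 1.8) = 1.8·56130
p = 1.8·56130 / (78.3·2.8) = 460.8374…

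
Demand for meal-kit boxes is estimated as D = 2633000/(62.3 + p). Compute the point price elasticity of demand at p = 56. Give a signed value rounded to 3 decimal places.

-0.473

dD/dp = −2633000/(62.3 + p)² = -188.14. At p = 56, D = 22257.
Ed = (dD/dp)·(p/D) = (-188.14) × (56/22257) = -0.47337…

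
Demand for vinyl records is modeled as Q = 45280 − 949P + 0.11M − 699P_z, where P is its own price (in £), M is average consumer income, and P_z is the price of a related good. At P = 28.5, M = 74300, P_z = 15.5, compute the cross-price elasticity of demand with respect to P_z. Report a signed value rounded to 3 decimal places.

At the given values, Q = 45280 − 949(28.5) + 0.11(74300) − 699(15.5) = 15572.
∂Q/∂P_z = -699.
E = (-699) × (15.5/15572) = -0.69576…

-0.696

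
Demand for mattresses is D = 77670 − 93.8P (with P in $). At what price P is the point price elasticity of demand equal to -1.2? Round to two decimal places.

451.66

Ed = −93.8P/(77670 − 93.8P). Set this equal to -1.2:
93.8P = 1.2·(77670 − 93.8P) ⇒ 93.8P(1 + 1.2) = 1.2·77670
P = 1.2·77670 / (93.8·2.2) = 451.6572…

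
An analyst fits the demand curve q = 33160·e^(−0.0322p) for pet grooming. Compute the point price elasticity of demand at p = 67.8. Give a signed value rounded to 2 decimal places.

dq/dp = −0.0322·q = -120.32. At p = 67.8, q = 3736.63.
Ed = (dq/dp)·(p/q) = (-120.32) × (67.8/3736.63) = -2.1831…

-2.18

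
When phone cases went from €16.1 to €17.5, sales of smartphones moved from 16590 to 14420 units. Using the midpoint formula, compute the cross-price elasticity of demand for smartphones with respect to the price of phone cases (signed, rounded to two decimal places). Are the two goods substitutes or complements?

%ΔQ_{smartphones} = (14420 − 16590)/avg = -2170/15505 = -0.139954…
%ΔP_{phone cases} = (17.5 − 16.1)/avg = 1.4/16.8 = 0.083333…
E_cross = (-2170/15505) / (1.4/16.8) = -1.6794…
E_cross < 0 ⇒ the goods are complements.

-1.68; complements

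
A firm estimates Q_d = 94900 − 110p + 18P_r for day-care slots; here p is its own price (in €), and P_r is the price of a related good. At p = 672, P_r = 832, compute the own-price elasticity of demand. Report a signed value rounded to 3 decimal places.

At the given values, Q_d = 94900 − 110(672) + 18(832) = 35956.
∂Q_d/∂p = −110.
E = (-110) × (672/35956) = -2.05584…

-2.056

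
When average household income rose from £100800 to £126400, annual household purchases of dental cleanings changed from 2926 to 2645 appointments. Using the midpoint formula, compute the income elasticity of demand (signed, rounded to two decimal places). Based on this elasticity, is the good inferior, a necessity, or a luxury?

%ΔQ = (2645 − 2926)/[( 2926 + 2645)/2] = -281/2785.5 = -0.100879…
%ΔIncome = (126400 − 100800)/[( 100800 + 126400)/2] = 25600/113600 = 0.225352…
E_income = (-281/2785.5) / (25600/113600) = -0.4476…
E_income < 0 ⇒ inferior good.

-0.45; inferior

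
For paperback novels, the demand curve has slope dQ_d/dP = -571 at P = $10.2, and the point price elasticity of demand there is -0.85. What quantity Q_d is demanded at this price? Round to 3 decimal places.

6852.000

Ed = (dQ_d/dP)·(P/Q_d) ⇒ Q_d = (dQ_d/dP)·P/Ed = (-571)·10.2/(-0.85) = 6852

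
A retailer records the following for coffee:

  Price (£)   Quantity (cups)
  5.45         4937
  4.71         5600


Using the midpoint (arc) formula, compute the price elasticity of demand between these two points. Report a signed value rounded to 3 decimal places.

%ΔQ = (5600 − 4937) / [(4937 + 5600)/2] = 663/5268.5 = 0.125842…
%ΔP = (4.71 − 5.45) / [(5.45 + 4.71)/2] = -0.74/5.08 = -0.145669…
Arc Ed = %ΔQ / %ΔP = (663/5268.5) / (-0.74/5.08) = -0.86389…

-0.864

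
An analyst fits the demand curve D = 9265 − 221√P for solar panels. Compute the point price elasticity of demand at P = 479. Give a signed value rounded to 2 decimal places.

dD/dP = −221/(2√P) = -5.04887. At P = 479, D = 4428.18.
Ed = (dD/dP)·(P/D) = (-5.04887) × (479/4428.18) = -0.5461…

-0.55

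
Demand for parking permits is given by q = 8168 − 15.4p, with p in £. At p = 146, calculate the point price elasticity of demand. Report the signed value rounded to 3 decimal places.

-0.380

dq/dp = −15.4. At p = 146, q = 8168 − 15.4(146) = 5919.6.
Ed = (dq/dp)·(p/q) = −15.4 × (146/5919.6) = -0.37982…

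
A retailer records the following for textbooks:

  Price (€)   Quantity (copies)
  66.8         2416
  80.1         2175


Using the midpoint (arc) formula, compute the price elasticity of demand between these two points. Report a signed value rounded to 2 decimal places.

-0.58

%ΔQ = (2175 − 2416) / [(2416 + 2175)/2] = -241/2295.5 = -0.104988…
%ΔP = (80.1 − 66.8) / [(66.8 + 80.1)/2] = 13.3/73.45 = 0.181075…
Arc Ed = %ΔQ / %ΔP = (-241/2295.5) / (13.3/73.45) = -0.5798…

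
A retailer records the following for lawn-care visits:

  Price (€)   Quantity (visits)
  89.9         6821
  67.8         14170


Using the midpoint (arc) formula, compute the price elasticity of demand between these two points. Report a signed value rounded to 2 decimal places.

%ΔQ = (14170 − 6821) / [(6821 + 14170)/2] = 7349/10495.5 = 0.700204…
%ΔP = (67.8 − 89.9) / [(89.9 + 67.8)/2] = -22.1/78.85 = -0.280279…
Arc Ed = %ΔQ / %ΔP = (7349/10495.5) / (-22.1/78.85) = -2.4982…

-2.50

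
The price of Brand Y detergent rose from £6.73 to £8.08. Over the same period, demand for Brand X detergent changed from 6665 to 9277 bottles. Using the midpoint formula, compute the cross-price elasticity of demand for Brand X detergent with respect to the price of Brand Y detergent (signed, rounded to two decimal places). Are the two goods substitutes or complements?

%ΔQ_{Brand X detergent} = (9277 − 6665)/avg = 2612/7971 = 0.327687…
%ΔP_{Brand Y detergent} = (8.08 − 6.73)/avg = 1.35/7.405 = 0.182309…
E_cross = (2612/7971) / (1.35/7.405) = 1.7974…
E_cross > 0 ⇒ the goods are substitutes.

1.80; substitutes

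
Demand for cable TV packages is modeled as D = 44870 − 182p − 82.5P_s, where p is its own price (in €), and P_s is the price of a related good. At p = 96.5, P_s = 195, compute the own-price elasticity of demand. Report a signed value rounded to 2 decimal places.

-1.57

At the given values, D = 44870 − 182(96.5) − 82.5(195) = 11219.5.
∂D/∂p = −182.
E = (-182) × (96.5/11219.5) = -1.5653…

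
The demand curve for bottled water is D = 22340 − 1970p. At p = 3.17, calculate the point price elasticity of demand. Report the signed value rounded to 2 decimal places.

dD/dp = −1970. At p = 3.17, D = 22340 − 1970(3.17) = 16095.1.
Ed = (dD/dp)·(p/D) = −1970 × (3.17/16095.1) = -0.3880…

-0.39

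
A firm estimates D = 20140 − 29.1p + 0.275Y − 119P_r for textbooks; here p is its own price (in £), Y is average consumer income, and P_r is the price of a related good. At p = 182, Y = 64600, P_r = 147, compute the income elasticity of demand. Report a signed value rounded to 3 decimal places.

1.175

At the given values, D = 20140 − 29.1(182) + 0.275(64600) − 119(147) = 15115.8.
∂D/∂Y = 0.275.
E = (0.275) × (64600/15115.8) = 1.17526…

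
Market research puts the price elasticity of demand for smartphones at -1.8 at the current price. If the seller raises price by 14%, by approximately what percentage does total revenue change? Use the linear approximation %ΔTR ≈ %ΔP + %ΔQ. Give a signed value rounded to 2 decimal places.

-11.20%

%ΔQ ≈ Ed × %ΔP = (-1.8) × (+14%) = -25.2000%
%ΔTR ≈ %ΔP + %ΔQ = (+14%) + (-25.2000%) = -11.2000%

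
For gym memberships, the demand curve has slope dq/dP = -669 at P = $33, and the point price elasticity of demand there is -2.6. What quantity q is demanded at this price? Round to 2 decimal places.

Ed = (dq/dP)·(P/q) ⇒ q = (dq/dP)·P/Ed = (-669)·33/(-2.6) = 8491.1538…

8491.15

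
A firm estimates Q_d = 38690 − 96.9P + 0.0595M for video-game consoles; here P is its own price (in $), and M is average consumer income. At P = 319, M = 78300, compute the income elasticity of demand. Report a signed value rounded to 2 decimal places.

0.37

At the given values, Q_d = 38690 − 96.9(319) + 0.0595(78300) = 12437.75.
∂Q_d/∂M = 0.0595.
E = (0.0595) × (78300/12437.75) = 0.3745…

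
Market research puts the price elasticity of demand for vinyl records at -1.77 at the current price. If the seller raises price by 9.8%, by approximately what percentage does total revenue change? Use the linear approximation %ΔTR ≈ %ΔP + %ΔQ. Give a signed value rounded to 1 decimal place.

%ΔQ ≈ Ed × %ΔP = (-1.77) × (+9.8%) = -17.3460%
%ΔTR ≈ %ΔP + %ΔQ = (+9.8%) + (-17.3460%) = -7.5460%

-7.5%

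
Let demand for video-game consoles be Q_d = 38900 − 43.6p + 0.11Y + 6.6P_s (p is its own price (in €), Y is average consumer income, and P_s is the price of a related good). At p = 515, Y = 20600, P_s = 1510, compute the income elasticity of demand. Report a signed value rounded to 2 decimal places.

0.08

At the given values, Q_d = 38900 − 43.6(515) + 0.11(20600) + 6.6(1510) = 28678.
∂Q_d/∂Y = 0.11.
E = (0.11) × (20600/28678) = 0.0790…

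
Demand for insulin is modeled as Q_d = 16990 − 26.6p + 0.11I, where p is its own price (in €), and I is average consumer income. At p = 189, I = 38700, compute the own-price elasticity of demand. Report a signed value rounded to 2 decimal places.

At the given values, Q_d = 16990 − 26.6(189) + 0.11(38700) = 16219.6.
∂Q_d/∂p = −26.6.
E = (-26.6) × (189/16219.6) = -0.3099…

-0.31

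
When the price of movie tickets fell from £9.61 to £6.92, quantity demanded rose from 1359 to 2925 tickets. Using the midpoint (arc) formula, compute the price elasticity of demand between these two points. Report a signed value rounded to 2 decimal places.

-2.25

%ΔQ = (2925 − 1359) / [(1359 + 2925)/2] = 1566/2142 = 0.731092…
%ΔP = (6.92 − 9.61) / [(9.61 + 6.92)/2] = -2.69/8.265 = -0.325468…
Arc Ed = %ΔQ / %ΔP = (1566/2142) / (-2.69/8.265) = -2.2462…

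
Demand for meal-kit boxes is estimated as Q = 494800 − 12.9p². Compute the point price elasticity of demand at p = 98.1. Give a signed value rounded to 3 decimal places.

dQ/dp = −2·12.9·p = -2530.98. At p = 98.1, Q = 370655.431.
Ed = (dQ/dp)·(p/Q) = (-2530.98) × (98.1/370655.431) = -0.66986…

-0.670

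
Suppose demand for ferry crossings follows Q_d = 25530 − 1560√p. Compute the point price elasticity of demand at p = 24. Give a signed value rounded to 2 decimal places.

-0.21

dQ_d/dp = −1560/(2√p) = -159.217. At p = 24, Q_d = 17887.6.
Ed = (dQ_d/dp)·(p/Q_d) = (-159.217) × (24/17887.6) = -0.2136…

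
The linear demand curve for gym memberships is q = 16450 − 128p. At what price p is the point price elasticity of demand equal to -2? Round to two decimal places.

85.68

Ed = −128p/(16450 − 128p). Set this equal to -2:
128p = 2·(16450 − 128p) ⇒ 128p(1 + 2) = 2·16450
p = 2·16450 / (128·3) = 85.6770…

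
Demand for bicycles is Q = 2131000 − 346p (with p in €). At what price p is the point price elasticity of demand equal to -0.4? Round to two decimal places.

Ed = −346p/(2131000 − 346p). Set this equal to -0.4:
346p = 0.4·(2131000 − 346p) ⇒ 346p(1 + 0.4) = 0.4·2131000
p = 0.4·2131000 / (346·1.4) = 1759.7027…

1759.70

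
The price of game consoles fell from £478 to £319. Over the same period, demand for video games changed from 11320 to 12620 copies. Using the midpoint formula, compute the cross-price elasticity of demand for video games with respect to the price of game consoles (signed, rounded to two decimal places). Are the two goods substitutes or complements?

-0.27; complements

%ΔQ_{video games} = (12620 − 11320)/avg = 1300/11970 = 0.108604…
%ΔP_{game consoles} = (319 − 478)/avg = -159/398.5 = -0.398996…
E_cross = (1300/11970) / (-159/398.5) = -0.2721…
E_cross < 0 ⇒ the goods are complements.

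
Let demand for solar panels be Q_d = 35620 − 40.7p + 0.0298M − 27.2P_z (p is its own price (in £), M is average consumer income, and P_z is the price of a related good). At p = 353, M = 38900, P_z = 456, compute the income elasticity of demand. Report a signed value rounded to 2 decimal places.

0.12

At the given values, Q_d = 35620 − 40.7(353) + 0.0298(38900) − 27.2(456) = 10008.92.
∂Q_d/∂M = 0.0298.
E = (0.0298) × (38900/10008.92) = 0.1158…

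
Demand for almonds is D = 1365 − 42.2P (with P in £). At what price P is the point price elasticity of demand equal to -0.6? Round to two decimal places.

Ed = −42.2P/(1365 − 42.2P). Set this equal to -0.6:
42.2P = 0.6·(1365 − 42.2P) ⇒ 42.2P(1 + 0.6) = 0.6·1365
P = 0.6·1365 / (42.2·1.6) = 12.1297…

12.13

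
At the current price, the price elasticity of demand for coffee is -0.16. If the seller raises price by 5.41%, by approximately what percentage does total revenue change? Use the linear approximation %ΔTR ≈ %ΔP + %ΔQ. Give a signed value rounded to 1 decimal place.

+4.5%

%ΔQ ≈ Ed × %ΔP = (-0.16) × (+5.41%) = -0.8656%
%ΔTR ≈ %ΔP + %ΔQ = (+5.41%) + (-0.8656%) = +4.5444%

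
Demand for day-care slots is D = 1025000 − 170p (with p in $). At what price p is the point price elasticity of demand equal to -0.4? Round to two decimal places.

1722.69

Ed = −170p/(1025000 − 170p). Set this equal to -0.4:
170p = 0.4·(1025000 − 170p) ⇒ 170p(1 + 0.4) = 0.4·1025000
p = 0.4·1025000 / (170·1.4) = 1722.6890…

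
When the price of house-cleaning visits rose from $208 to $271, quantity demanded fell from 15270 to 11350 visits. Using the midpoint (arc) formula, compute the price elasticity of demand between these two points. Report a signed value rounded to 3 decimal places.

-1.120

%ΔQ = (11350 − 15270) / [(15270 + 11350)/2] = -3920/13310 = -0.294515…
%ΔP = (271 − 208) / [(208 + 271)/2] = 63/239.5 = 0.263048…
Arc Ed = %ΔQ / %ΔP = (-3920/13310) / (63/239.5) = -1.11962…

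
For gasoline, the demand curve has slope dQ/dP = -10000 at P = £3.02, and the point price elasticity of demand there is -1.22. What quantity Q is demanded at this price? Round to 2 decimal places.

24754.10

Ed = (dQ/dP)·(P/Q) ⇒ Q = (dQ/dP)·P/Ed = (-10000)·3.02/(-1.22) = 24754.0983…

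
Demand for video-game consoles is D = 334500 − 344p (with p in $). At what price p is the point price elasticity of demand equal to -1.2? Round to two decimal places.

530.39

Ed = −344p/(334500 − 344p). Set this equal to -1.2:
344p = 1.2·(334500 − 344p) ⇒ 344p(1 + 1.2) = 1.2·334500
p = 1.2·334500 / (344·2.2) = 530.3911…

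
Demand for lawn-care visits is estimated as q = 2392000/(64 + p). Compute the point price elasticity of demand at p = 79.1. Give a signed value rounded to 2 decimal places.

dq/dp = −2392000/(64 + p)² = -116.811. At p = 79.1, q = 16715.6.
Ed = (dq/dp)·(p/q) = (-116.811) × (79.1/16715.6) = -0.5527…

-0.55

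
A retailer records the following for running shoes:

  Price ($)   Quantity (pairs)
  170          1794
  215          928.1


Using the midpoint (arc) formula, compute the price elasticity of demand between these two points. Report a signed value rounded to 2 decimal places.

%ΔQ = (928.1 − 1794) / [(1794 + 928.1)/2] = -865.9/1361.05 = -0.636199…
%ΔP = (215 − 170) / [(170 + 215)/2] = 45/192.5 = 0.233766…
Arc Ed = %ΔQ / %ΔP = (-865.9/1361.05) / (45/192.5) = -2.7215…

-2.72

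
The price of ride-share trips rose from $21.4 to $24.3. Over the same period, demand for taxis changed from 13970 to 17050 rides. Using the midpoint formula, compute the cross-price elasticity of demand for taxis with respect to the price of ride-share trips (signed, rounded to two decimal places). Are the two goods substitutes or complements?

1.56; substitutes

%ΔQ_{taxis} = (17050 − 13970)/avg = 3080/15510 = 0.198581…
%ΔP_{ride-share trips} = (24.3 − 21.4)/avg = 2.9/22.85 = 0.126914…
E_cross = (3080/15510) / (2.9/22.85) = 1.5646…
E_cross > 0 ⇒ the goods are substitutes.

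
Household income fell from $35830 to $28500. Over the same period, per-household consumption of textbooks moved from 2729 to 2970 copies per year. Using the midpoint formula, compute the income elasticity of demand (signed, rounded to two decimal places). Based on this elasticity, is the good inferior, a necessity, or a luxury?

-0.37; inferior

%ΔQ = (2970 − 2729)/[( 2729 + 2970)/2] = 241/2849.5 = 0.084576…
%ΔIncome = (28500 − 35830)/[( 35830 + 28500)/2] = -7330/32165 = -0.227887…
E_income = (241/2849.5) / (-7330/32165) = -0.3711…
E_income < 0 ⇒ inferior good.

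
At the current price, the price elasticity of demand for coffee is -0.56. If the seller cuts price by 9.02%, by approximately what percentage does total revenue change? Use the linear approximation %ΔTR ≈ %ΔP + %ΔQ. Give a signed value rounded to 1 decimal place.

-4.0%

%ΔQ ≈ Ed × %ΔP = (-0.56) × (-9.02%) = +5.0512%
%ΔTR ≈ %ΔP + %ΔQ = (-9.02%) + (+5.0512%) = -3.9688%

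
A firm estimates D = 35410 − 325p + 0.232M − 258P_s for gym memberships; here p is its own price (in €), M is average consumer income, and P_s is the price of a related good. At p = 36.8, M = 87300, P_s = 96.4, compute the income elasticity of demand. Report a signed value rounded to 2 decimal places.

1.08

At the given values, D = 35410 − 325(36.8) + 0.232(87300) − 258(96.4) = 18832.4.
∂D/∂M = 0.232.
E = (0.232) × (87300/18832.4) = 1.0754…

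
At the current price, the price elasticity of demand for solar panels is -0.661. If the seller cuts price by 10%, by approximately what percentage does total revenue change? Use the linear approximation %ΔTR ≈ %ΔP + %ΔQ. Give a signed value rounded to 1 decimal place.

%ΔQ ≈ Ed × %ΔP = (-0.661) × (-10%) = +6.6100%
%ΔTR ≈ %ΔP + %ΔQ = (-10%) + (+6.6100%) = -3.3900%

-3.4%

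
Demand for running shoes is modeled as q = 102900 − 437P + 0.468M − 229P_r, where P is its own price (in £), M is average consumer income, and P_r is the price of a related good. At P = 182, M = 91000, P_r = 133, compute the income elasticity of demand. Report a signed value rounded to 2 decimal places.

1.20

At the given values, q = 102900 − 437(182) + 0.468(91000) − 229(133) = 35497.
∂q/∂M = 0.468.
E = (0.468) × (91000/35497) = 1.1997…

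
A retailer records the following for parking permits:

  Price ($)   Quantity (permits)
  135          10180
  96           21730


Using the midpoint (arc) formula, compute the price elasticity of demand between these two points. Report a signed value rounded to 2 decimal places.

%ΔQ = (21730 − 10180) / [(10180 + 21730)/2] = 11550/15955 = 0.723910…
%ΔP = (96 − 135) / [(135 + 96)/2] = -39/115.5 = -0.337662…
Arc Ed = %ΔQ / %ΔP = (11550/15955) / (-39/115.5) = -2.1438…

-2.14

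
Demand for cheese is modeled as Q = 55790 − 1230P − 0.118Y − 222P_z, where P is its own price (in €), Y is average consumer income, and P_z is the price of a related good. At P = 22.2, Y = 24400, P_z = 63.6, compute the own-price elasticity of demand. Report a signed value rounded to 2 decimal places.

At the given values, Q = 55790 − 1230(22.2) − 0.118(24400) − 222(63.6) = 11485.6.
∂Q/∂P = −1230.
E = (-1230) × (22.2/11485.6) = -2.3774…

-2.38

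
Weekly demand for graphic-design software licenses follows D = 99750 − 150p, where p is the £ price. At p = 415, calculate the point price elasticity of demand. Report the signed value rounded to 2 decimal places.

dD/dp = −150. At p = 415, D = 99750 − 150(415) = 37500.
Ed = (dD/dp)·(p/D) = −150 × (415/37500) = -1.66

-1.66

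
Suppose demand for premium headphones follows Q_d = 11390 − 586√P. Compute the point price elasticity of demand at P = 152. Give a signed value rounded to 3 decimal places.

dQ_d/dP = −586/(2√P) = -23.7654. At P = 152, Q_d = 4165.31.
Ed = (dQ_d/dP)·(P/Q_d) = (-23.7654) × (152/4165.31) = -0.86724…

-0.867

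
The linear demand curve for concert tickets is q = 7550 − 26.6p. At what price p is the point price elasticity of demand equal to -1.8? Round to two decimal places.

Ed = −26.6p/(7550 − 26.6p). Set this equal to -1.8:
26.6p = 1.8·(7550 − 26.6p) ⇒ 26.6p(1 + 1.8) = 1.8·7550
p = 1.8·7550 / (26.6·2.8) = 182.4650…

182.47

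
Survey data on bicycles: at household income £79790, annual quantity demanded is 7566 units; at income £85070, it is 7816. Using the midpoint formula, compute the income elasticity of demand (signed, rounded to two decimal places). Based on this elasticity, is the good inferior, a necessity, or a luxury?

%ΔQ = (7816 − 7566)/[( 7566 + 7816)/2] = 250/7691 = 0.032505…
%ΔIncome = (85070 − 79790)/[( 79790 + 85070)/2] = 5280/82430 = 0.064054…
E_income = (250/7691) / (5280/82430) = 0.5074…
0 < E_income < 1 ⇒ normal good, necessity.

0.51; necessity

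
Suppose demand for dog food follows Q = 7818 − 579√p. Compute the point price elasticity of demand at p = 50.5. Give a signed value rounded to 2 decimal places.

-0.56

dQ/dp = −579/(2√p) = -40.7383. At p = 50.5, Q = 3703.43.
Ed = (dQ/dp)·(p/Q) = (-40.7383) × (50.5/3703.43) = -0.5555…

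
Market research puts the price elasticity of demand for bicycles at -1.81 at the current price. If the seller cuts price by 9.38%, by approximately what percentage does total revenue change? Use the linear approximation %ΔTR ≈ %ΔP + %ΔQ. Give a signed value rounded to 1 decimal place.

+7.6%

%ΔQ ≈ Ed × %ΔP = (-1.81) × (-9.38%) = +16.9778%
%ΔTR ≈ %ΔP + %ΔQ = (-9.38%) + (+16.9778%) = +7.5978%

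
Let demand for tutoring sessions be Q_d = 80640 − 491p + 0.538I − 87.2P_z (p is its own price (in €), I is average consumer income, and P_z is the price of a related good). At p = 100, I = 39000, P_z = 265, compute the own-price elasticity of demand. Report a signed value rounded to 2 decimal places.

-1.67

At the given values, Q_d = 80640 − 491(100) + 0.538(39000) − 87.2(265) = 29414.
∂Q_d/∂p = −491.
E = (-491) × (100/29414) = -1.6692…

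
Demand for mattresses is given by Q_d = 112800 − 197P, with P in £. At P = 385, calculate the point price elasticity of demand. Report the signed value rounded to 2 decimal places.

dQ_d/dP = −197. At P = 385, Q_d = 112800 − 197(385) = 36955.
Ed = (dQ_d/dP)·(P/Q_d) = −197 × (385/36955) = -2.0523…

-2.05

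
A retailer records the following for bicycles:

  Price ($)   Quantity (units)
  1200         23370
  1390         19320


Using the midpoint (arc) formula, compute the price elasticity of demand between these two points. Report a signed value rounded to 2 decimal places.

%ΔQ = (19320 − 23370) / [(23370 + 19320)/2] = -4050/21345 = -0.189739…
%ΔP = (1390 − 1200) / [(1200 + 1390)/2] = 190/1295 = 0.146718…
Arc Ed = %ΔQ / %ΔP = (-4050/21345) / (190/1295) = -1.2932…

-1.29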